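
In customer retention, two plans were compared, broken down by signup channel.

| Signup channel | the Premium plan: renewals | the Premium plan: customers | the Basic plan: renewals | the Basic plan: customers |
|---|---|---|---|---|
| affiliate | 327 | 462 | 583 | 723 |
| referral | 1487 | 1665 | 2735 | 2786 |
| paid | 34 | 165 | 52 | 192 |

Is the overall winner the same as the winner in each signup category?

Affiliate: the Premium plan 327/462 = 70.8%, the Basic plan 583/723 = 80.6% → the Basic plan
Referral: the Premium plan 1487/1665 = 89.3%, the Basic plan 2735/2786 = 98.2% → the Basic plan
Paid: the Premium plan 34/165 = 20.6%, the Basic plan 52/192 = 27.1% → the Basic plan
Overall: the Premium plan 1848/2292 = 80.6%, the Basic plan 3370/3701 = 91.1% → the Basic plan
The Basic plan wins overall and in every signup group — no reversal.

Yes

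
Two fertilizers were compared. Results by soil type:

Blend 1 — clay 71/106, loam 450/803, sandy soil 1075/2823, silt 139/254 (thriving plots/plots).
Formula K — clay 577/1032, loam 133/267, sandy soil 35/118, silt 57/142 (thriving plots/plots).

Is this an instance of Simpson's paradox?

Clay: Blend 1 71/106 = 67.0%, Formula K 577/1032 = 55.9% → Blend 1
Loam: Blend 1 450/803 = 56.0%, Formula K 133/267 = 49.8% → Blend 1
Sandy soil: Blend 1 1075/2823 = 38.1%, Formula K 35/118 = 29.7% → Blend 1
Silt: Blend 1 139/254 = 54.7%, Formula K 57/142 = 40.1% → Blend 1
Overall: Blend 1 1735/3986 = 43.5%, Formula K 802/1559 = 51.4% → Formula K
Blend 1 wins each soil group but Formula K wins overall — the comparison reverses. Blend 1's plots skew toward sandy soil, which has a lower base rate.

Yes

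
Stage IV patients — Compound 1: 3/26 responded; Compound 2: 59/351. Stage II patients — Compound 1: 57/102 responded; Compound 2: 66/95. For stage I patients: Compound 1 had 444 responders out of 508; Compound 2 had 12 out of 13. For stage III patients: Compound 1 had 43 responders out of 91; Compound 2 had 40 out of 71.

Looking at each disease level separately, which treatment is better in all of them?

Compound 2

Stage IV: Compound 1 3/26 = 11.5%, Compound 2 59/351 = 16.8% → Compound 2
Stage II: Compound 1 57/102 = 55.9%, Compound 2 66/95 = 69.5% → Compound 2
Stage I: Compound 1 444/508 = 87.4%, Compound 2 12/13 = 92.3% → Compound 2
Stage III: Compound 1 43/91 = 47.3%, Compound 2 40/71 = 56.3% → Compound 2
Compound 2 has the higher rate in all 4 groups.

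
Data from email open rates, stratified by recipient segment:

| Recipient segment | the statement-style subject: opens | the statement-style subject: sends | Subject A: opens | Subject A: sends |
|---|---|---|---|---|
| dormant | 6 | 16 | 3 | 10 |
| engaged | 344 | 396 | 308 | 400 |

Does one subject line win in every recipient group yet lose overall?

Dormant: the statement-style subject 6/16 = 37.5%, Subject A 3/10 = 30.0% → the statement-style subject
Engaged: the statement-style subject 344/396 = 86.9%, Subject A 308/400 = 77.0% → the statement-style subject
Overall: the statement-style subject 350/412 = 85.0%, Subject A 311/410 = 75.9% → the statement-style subject
The statement-style subject wins overall and in every recipient group — no reversal.

No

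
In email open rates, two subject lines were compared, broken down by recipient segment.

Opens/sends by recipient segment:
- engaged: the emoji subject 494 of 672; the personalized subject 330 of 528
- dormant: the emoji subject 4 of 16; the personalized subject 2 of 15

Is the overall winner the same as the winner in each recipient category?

Engaged: the emoji subject 494/672 = 73.5%, the personalized subject 330/528 = 62.5% → the emoji subject
Dormant: the emoji subject 4/16 = 25.0%, the personalized subject 2/15 = 13.3% → the emoji subject
Overall: the emoji subject 498/688 = 72.4%, the personalized subject 332/543 = 61.1% → the emoji subject
The emoji subject wins overall and in every recipient group — no reversal.

Yes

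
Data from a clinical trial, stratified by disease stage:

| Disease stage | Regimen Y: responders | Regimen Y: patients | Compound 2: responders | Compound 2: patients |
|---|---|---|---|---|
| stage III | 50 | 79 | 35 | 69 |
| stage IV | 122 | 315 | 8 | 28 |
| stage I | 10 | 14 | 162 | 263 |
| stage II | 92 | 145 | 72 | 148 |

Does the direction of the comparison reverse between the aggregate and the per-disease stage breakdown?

Stage III: Regimen Y 50/79 = 63.3%, Compound 2 35/69 = 50.7% → Regimen Y
Stage IV: Regimen Y 122/315 = 38.7%, Compound 2 8/28 = 28.6% → Regimen Y
Stage I: Regimen Y 10/14 = 71.4%, Compound 2 162/263 = 61.6% → Regimen Y
Stage II: Regimen Y 92/145 = 63.4%, Compound 2 72/148 = 48.6% → Regimen Y
Overall: Regimen Y 274/553 = 49.5%, Compound 2 277/508 = 54.5% → Compound 2
Regimen Y wins each disease group but Compound 2 wins overall — the comparison reverses. Regimen Y's patients skew toward stage IV, which has a lower base rate.

Yes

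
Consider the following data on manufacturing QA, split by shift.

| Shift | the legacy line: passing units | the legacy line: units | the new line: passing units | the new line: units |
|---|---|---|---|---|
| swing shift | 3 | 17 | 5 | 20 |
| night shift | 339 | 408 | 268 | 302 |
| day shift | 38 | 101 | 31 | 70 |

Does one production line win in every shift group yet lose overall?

No

Swing shift: the legacy line 3/17 = 17.6%, the new line 5/20 = 25.0% → the new line
Night shift: the legacy line 339/408 = 83.1%, the new line 268/302 = 88.7% → the new line
Day shift: the legacy line 38/101 = 37.6%, the new line 31/70 = 44.3% → the new line
Overall: the legacy line 380/526 = 72.2%, the new line 304/392 = 77.6% → the new line
The new line wins overall and in every shift group — no reversal.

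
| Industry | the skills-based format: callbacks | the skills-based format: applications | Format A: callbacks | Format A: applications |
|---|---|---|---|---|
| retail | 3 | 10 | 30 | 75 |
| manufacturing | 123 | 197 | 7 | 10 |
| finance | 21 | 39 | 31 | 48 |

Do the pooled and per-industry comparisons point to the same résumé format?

Retail: the skills-based format 3/10 = 30.0%, Format A 30/75 = 40.0% → Format A
Manufacturing: the skills-based format 123/197 = 62.4%, Format A 7/10 = 70.0% → Format A
Finance: the skills-based format 21/39 = 53.8%, Format A 31/48 = 64.6% → Format A
Overall: the skills-based format 147/246 = 59.8%, Format A 68/133 = 51.1% → the skills-based format
Format A wins each industry group but the skills-based format wins overall — the comparison reverses. Format A's applications skew toward retail, which has a lower base rate.

No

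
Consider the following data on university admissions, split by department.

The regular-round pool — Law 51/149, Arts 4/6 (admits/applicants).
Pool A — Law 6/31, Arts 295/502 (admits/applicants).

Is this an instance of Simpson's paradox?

Yes

Law: the regular-round pool 51/149 = 34.2%, Pool A 6/31 = 19.4% → the regular-round pool
Arts: the regular-round pool 4/6 = 66.7%, Pool A 295/502 = 58.8% → the regular-round pool
Overall: the regular-round pool 55/155 = 35.5%, Pool A 301/533 = 56.5% → Pool A
The regular-round pool wins each department group but Pool A wins overall — the comparison reverses. The regular-round pool's applicants skew toward Law, which has a lower base rate.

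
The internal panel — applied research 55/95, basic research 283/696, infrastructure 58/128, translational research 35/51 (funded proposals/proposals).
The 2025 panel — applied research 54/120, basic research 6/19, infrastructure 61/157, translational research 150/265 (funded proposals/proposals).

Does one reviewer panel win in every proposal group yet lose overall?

Applied research: the internal panel 55/95 = 57.9%, the 2025 panel 54/120 = 45.0% → the internal panel
Basic research: the internal panel 283/696 = 40.7%, the 2025 panel 6/19 = 31.6% → the internal panel
Infrastructure: the internal panel 58/128 = 45.3%, the 2025 panel 61/157 = 38.9% → the internal panel
Translational research: the internal panel 35/51 = 68.6%, the 2025 panel 150/265 = 56.6% → the internal panel
Overall: the internal panel 431/970 = 44.4%, the 2025 panel 271/561 = 48.3% → the 2025 panel
The internal panel wins each proposal group but the 2025 panel wins overall — the comparison reverses. The internal panel's proposals skew toward basic research, which has a lower base rate.

Yes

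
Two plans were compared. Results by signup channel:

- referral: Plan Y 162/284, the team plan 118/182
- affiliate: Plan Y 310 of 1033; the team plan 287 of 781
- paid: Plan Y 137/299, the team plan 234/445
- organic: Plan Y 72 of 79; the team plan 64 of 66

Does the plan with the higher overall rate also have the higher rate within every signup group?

Referral: Plan Y 162/284 = 57.0%, the team plan 118/182 = 64.8% → the team plan
Affiliate: Plan Y 310/1033 = 30.0%, the team plan 287/781 = 36.7% → the team plan
Paid: Plan Y 137/299 = 45.8%, the team plan 234/445 = 52.6% → the team plan
Organic: Plan Y 72/79 = 91.1%, the team plan 64/66 = 97.0% → the team plan
Overall: Plan Y 681/1695 = 40.2%, the team plan 703/1474 = 47.7% → the team plan
The team plan wins overall and in every signup group — no reversal.

Yes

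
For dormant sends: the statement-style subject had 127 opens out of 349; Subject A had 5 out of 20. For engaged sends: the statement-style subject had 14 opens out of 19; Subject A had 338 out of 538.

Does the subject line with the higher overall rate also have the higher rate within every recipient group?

Dormant: the statement-style subject 127/349 = 36.4%, Subject A 5/20 = 25.0% → the statement-style subject
Engaged: the statement-style subject 14/19 = 73.7%, Subject A 338/538 = 62.8% → the statement-style subject
Overall: the statement-style subject 141/368 = 38.3%, Subject A 343/558 = 61.5% → Subject A
The statement-style subject wins each recipient group but Subject A wins overall — the comparison reverses. The statement-style subject's sends skew toward dormant, which has a lower base rate.

No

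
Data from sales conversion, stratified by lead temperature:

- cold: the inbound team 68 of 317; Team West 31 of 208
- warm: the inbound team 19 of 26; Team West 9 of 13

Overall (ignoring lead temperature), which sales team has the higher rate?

Cold: the inbound team 68/317 = 21.5%, Team West 31/208 = 14.9% → the inbound team
Warm: the inbound team 19/26 = 73.1%, Team West 9/13 = 69.2% → the inbound team
Overall: the inbound team 87/343 = 25.4%, Team West 40/221 = 18.1% → the inbound team

the inbound team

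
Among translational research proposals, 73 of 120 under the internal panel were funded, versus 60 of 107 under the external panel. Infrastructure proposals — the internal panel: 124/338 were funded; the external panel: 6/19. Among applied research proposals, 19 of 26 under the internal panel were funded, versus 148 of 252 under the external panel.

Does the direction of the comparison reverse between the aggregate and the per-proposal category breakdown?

Yes

Translational research: the internal panel 73/120 = 60.8%, the external panel 60/107 = 56.1% → the internal panel
Infrastructure: the internal panel 124/338 = 36.7%, the external panel 6/19 = 31.6% → the internal panel
Applied research: the internal panel 19/26 = 73.1%, the external panel 148/252 = 58.7% → the internal panel
Overall: the internal panel 216/484 = 44.6%, the external panel 214/378 = 56.6% → the external panel
The internal panel wins each proposal group but the external panel wins overall — the comparison reverses. The internal panel's proposals skew toward infrastructure, which has a lower base rate.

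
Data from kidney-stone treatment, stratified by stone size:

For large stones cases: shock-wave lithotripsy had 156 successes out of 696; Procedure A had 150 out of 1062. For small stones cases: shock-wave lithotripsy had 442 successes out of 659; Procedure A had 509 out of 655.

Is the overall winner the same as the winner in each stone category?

Large stones: shock-wave lithotripsy 156/696 = 22.4%, Procedure A 150/1062 = 14.1% → shock-wave lithotripsy
Small stones: shock-wave lithotripsy 442/659 = 67.1%, Procedure A 509/655 = 77.7% → Procedure A
Overall: shock-wave lithotripsy 598/1355 = 44.1%, Procedure A 659/1717 = 38.4% → shock-wave lithotripsy
Neither sweeps: shock-wave lithotripsy wins 1 of 2 groups, Procedure A wins 1. Shock-wave lithotripsy wins overall but not every group — no Simpson reversal.

No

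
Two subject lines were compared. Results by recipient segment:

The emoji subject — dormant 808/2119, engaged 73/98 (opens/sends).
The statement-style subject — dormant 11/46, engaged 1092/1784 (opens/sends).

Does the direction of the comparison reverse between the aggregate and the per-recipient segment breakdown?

Dormant: the emoji subject 808/2119 = 38.1%, the statement-style subject 11/46 = 23.9% → the emoji subject
Engaged: the emoji subject 73/98 = 74.5%, the statement-style subject 1092/1784 = 61.2% → the emoji subject
Overall: the emoji subject 881/2217 = 39.7%, the statement-style subject 1103/1830 = 60.3% → the statement-style subject
The emoji subject wins each recipient group but the statement-style subject wins overall — the comparison reverses. The emoji subject's sends skew toward dormant, which has a lower base rate.

Yes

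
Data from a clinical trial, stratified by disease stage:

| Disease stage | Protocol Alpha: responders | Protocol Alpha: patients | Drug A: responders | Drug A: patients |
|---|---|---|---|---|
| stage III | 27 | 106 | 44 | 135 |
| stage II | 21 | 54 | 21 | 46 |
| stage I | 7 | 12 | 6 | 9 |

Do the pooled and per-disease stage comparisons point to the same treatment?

Yes

Stage III: Protocol Alpha 27/106 = 25.5%, Drug A 44/135 = 32.6% → Drug A
Stage II: Protocol Alpha 21/54 = 38.9%, Drug A 21/46 = 45.7% → Drug A
Stage I: Protocol Alpha 7/12 = 58.3%, Drug A 6/9 = 66.7% → Drug A
Overall: Protocol Alpha 55/172 = 32.0%, Drug A 71/190 = 37.4% → Drug A
Drug A wins overall and in every disease group — no reversal.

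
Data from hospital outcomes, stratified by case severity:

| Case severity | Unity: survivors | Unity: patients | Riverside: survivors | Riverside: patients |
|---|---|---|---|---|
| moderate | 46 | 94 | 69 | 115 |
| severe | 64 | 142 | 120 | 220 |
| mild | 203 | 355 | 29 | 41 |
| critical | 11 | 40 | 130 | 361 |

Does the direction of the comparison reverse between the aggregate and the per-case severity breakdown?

Yes

Moderate: Unity 46/94 = 48.9%, Riverside 69/115 = 60.0% → Riverside
Severe: Unity 64/142 = 45.1%, Riverside 120/220 = 54.5% → Riverside
Mild: Unity 203/355 = 57.2%, Riverside 29/41 = 70.7% → Riverside
Critical: Unity 11/40 = 27.5%, Riverside 130/361 = 36.0% → Riverside
Overall: Unity 324/631 = 51.3%, Riverside 348/737 = 47.2% → Unity
Riverside wins each case group but Unity wins overall — the comparison reverses. Riverside's patients skew toward critical, which has a lower base rate.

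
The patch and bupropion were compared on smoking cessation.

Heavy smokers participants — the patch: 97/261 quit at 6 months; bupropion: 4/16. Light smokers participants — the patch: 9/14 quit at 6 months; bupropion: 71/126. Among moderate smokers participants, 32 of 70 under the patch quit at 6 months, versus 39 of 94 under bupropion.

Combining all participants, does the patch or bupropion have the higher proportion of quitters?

bupropion

Heavy smokers: the patch 97/261 = 37.2%, bupropion 4/16 = 25.0% → the patch
Light smokers: the patch 9/14 = 64.3%, bupropion 71/126 = 56.3% → the patch
Moderate smokers: the patch 32/70 = 45.7%, bupropion 39/94 = 41.5% → the patch
Overall: the patch 138/345 = 40.0%, bupropion 114/236 = 48.3% → bupropion
(The patch wins every dependence group but bupropion wins overall — the patch's participants skew toward the low-rate heavy smokers group.)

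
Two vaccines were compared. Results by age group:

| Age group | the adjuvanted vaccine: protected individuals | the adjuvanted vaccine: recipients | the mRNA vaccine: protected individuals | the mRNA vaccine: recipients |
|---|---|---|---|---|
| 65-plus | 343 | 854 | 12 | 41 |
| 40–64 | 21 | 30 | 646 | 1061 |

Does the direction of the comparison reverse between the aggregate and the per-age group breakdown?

Yes

65-plus: the adjuvanted vaccine 343/854 = 40.2%, the mRNA vaccine 12/41 = 29.3% → the adjuvanted vaccine
40–64: the adjuvanted vaccine 21/30 = 70.0%, the mRNA vaccine 646/1061 = 60.9% → the adjuvanted vaccine
Overall: the adjuvanted vaccine 364/884 = 41.2%, the mRNA vaccine 658/1102 = 59.7% → the mRNA vaccine
The adjuvanted vaccine wins each age group but the mRNA vaccine wins overall — the comparison reverses. The adjuvanted vaccine's recipients skew toward 65-plus, which has a lower base rate.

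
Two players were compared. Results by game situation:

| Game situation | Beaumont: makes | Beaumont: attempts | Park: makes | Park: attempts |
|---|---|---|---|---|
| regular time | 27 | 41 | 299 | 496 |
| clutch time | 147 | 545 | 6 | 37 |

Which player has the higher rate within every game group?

Beaumont

Regular time: Beaumont 27/41 = 65.9%, Park 299/496 = 60.3% → Beaumont
Clutch time: Beaumont 147/545 = 27.0%, Park 6/37 = 16.2% → Beaumont
Beaumont has the higher rate in both groups.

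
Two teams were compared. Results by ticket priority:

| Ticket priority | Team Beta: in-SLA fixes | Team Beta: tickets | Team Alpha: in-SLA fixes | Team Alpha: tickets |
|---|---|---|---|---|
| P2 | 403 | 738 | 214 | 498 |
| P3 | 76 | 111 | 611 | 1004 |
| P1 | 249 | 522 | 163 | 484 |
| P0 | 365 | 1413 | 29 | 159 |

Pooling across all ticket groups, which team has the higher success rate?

P2: Team Beta 403/738 = 54.6%, Team Alpha 214/498 = 43.0% → Team Beta
P3: Team Beta 76/111 = 68.5%, Team Alpha 611/1004 = 60.9% → Team Beta
P1: Team Beta 249/522 = 47.7%, Team Alpha 163/484 = 33.7% → Team Beta
P0: Team Beta 365/1413 = 25.8%, Team Alpha 29/159 = 18.2% → Team Beta
Overall: Team Beta 1093/2784 = 39.3%, Team Alpha 1017/2145 = 47.4% → Team Alpha
(Team Beta wins every ticket group but Team Alpha wins overall — Team Beta's tickets skew toward the low-rate P0 group.)

Team Alpha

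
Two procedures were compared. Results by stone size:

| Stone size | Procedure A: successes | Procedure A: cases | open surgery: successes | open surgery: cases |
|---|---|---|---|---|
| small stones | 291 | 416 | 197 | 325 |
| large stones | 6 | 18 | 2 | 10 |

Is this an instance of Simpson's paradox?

Small stones: Procedure A 291/416 = 70.0%, open surgery 197/325 = 60.6% → Procedure A
Large stones: Procedure A 6/18 = 33.3%, open surgery 2/10 = 20.0% → Procedure A
Overall: Procedure A 297/434 = 68.4%, open surgery 199/335 = 59.4% → Procedure A
Procedure A wins overall and in every stone group — no reversal.

No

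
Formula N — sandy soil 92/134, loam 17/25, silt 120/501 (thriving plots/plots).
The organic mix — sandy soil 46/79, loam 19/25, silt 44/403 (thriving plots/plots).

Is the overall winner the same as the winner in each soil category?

Sandy soil: Formula N 92/134 = 68.7%, the organic mix 46/79 = 58.2% → Formula N
Loam: Formula N 17/25 = 68.0%, the organic mix 19/25 = 76.0% → the organic mix
Silt: Formula N 120/501 = 24.0%, the organic mix 44/403 = 10.9% → Formula N
Overall: Formula N 229/660 = 34.7%, the organic mix 109/507 = 21.5% → Formula N
Neither sweeps: Formula N wins 2 of 3 groups, the organic mix wins 1. Formula N wins overall but not every group — no Simpson reversal.

No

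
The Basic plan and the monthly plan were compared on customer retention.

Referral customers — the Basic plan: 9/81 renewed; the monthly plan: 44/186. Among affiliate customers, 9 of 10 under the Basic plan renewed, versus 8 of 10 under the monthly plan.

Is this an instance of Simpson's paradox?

Referral: the Basic plan 9/81 = 11.1%, the monthly plan 44/186 = 23.7% → the monthly plan
Affiliate: the Basic plan 9/10 = 90.0%, the monthly plan 8/10 = 80.0% → the Basic plan
Overall: the Basic plan 18/91 = 19.8%, the monthly plan 52/196 = 26.5% → the monthly plan
Neither sweeps: the Basic plan wins 1 of 2 groups, the monthly plan wins 1. The monthly plan wins overall but not every group — no Simpson reversal.

No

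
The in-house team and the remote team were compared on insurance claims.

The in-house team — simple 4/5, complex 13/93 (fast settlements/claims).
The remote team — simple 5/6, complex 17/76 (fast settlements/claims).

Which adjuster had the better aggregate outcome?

Simple: the in-house team 4/5 = 80.0%, the remote team 5/6 = 83.3% → the remote team
Complex: the in-house team 13/93 = 14.0%, the remote team 17/76 = 22.4% → the remote team
Overall: the in-house team 17/98 = 17.3%, the remote team 22/82 = 26.8% → the remote team

the remote team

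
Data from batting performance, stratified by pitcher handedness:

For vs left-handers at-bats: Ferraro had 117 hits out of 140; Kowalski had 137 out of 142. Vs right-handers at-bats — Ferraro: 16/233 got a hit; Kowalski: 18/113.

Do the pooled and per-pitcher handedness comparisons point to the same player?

Vs left-handers: Ferraro 117/140 = 83.6%, Kowalski 137/142 = 96.5% → Kowalski
Vs right-handers: Ferraro 16/233 = 6.9%, Kowalski 18/113 = 15.9% → Kowalski
Overall: Ferraro 133/373 = 35.7%, Kowalski 155/255 = 60.8% → Kowalski
Kowalski wins overall and in every pitcher group — no reversal.

Yes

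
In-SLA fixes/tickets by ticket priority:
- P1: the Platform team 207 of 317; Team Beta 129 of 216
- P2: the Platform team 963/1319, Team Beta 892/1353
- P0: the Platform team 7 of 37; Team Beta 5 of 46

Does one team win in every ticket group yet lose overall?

P1: the Platform team 207/317 = 65.3%, Team Beta 129/216 = 59.7% → the Platform team
P2: the Platform team 963/1319 = 73.0%, Team Beta 892/1353 = 65.9% → the Platform team
P0: the Platform team 7/37 = 18.9%, Team Beta 5/46 = 10.9% → the Platform team
Overall: the Platform team 1177/1673 = 70.4%, Team Beta 1026/1615 = 63.5% → the Platform team
The Platform team wins overall and in every ticket group — no reversal.

No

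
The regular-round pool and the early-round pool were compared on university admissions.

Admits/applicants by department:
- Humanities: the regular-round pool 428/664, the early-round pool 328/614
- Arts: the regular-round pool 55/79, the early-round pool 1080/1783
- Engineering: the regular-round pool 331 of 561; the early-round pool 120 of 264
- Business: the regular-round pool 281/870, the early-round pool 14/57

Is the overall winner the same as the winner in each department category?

No

Humanities: the regular-round pool 428/664 = 64.5%, the early-round pool 328/614 = 53.4% → the regular-round pool
Arts: the regular-round pool 55/79 = 69.6%, the early-round pool 1080/1783 = 60.6% → the regular-round pool
Engineering: the regular-round pool 331/561 = 59.0%, the early-round pool 120/264 = 45.5% → the regular-round pool
Business: the regular-round pool 281/870 = 32.3%, the early-round pool 14/57 = 24.6% → the regular-round pool
Overall: the regular-round pool 1095/2174 = 50.4%, the early-round pool 1542/2718 = 56.7% → the early-round pool
The regular-round pool wins each department group but the early-round pool wins overall — the comparison reverses. The regular-round pool's applicants skew toward Business, which has a lower base rate.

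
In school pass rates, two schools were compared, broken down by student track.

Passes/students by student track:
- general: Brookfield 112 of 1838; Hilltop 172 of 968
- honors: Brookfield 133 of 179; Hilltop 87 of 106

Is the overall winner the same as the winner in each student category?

Yes

General: Brookfield 112/1838 = 6.1%, Hilltop 172/968 = 17.8% → Hilltop
Honors: Brookfield 133/179 = 74.3%, Hilltop 87/106 = 82.1% → Hilltop
Overall: Brookfield 245/2017 = 12.1%, Hilltop 259/1074 = 24.1% → Hilltop
Hilltop wins overall and in every student group — no reversal.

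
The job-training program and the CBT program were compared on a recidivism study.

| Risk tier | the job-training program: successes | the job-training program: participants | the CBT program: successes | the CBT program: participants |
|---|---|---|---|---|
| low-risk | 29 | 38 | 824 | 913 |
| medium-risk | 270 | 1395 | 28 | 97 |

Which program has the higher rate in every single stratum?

Low-risk: the job-training program 29/38 = 76.3%, the CBT program 824/913 = 90.3% → the CBT program
Medium-risk: the job-training program 270/1395 = 19.4%, the CBT program 28/97 = 28.9% → the CBT program
The CBT program has the higher rate in both groups.

the CBT program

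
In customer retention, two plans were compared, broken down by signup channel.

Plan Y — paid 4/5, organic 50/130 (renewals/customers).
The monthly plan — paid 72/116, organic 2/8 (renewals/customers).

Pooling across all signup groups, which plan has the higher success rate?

the monthly plan

Paid: Plan Y 4/5 = 80.0%, the monthly plan 72/116 = 62.1% → Plan Y
Organic: Plan Y 50/130 = 38.5%, the monthly plan 2/8 = 25.0% → Plan Y
Overall: Plan Y 54/135 = 40.0%, the monthly plan 74/124 = 59.7% → the monthly plan
(Plan Y wins every signup group but the monthly plan wins overall — Plan Y's customers skew toward the low-rate organic group.)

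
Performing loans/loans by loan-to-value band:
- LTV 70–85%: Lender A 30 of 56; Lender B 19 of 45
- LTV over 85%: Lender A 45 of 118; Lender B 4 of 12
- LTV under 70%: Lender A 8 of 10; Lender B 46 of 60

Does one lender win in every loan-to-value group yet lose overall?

Yes

LTV 70–85%: Lender A 30/56 = 53.6%, Lender B 19/45 = 42.2% → Lender A
LTV over 85%: Lender A 45/118 = 38.1%, Lender B 4/12 = 33.3% → Lender A
LTV under 70%: Lender A 8/10 = 80.0%, Lender B 46/60 = 76.7% → Lender A
Overall: Lender A 83/184 = 45.1%, Lender B 69/117 = 59.0% → Lender B
Lender A wins each loan-to-value group but Lender B wins overall — the comparison reverses. Lender A's loans skew toward LTV over 85%, which has a lower base rate.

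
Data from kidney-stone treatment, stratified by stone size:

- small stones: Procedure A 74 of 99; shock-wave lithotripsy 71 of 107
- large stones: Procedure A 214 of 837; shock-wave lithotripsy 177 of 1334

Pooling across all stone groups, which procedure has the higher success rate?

Small stones: Procedure A 74/99 = 74.7%, shock-wave lithotripsy 71/107 = 66.4% → Procedure A
Large stones: Procedure A 214/837 = 25.6%, shock-wave lithotripsy 177/1334 = 13.3% → Procedure A
Overall: Procedure A 288/936 = 30.8%, shock-wave lithotripsy 248/1441 = 17.2% → Procedure A

Procedure A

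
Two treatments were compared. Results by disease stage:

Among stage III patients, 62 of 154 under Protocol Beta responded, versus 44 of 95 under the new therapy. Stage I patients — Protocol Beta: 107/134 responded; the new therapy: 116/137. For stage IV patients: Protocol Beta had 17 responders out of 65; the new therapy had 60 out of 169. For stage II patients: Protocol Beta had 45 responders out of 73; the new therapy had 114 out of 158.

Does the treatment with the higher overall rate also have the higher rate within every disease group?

Stage III: Protocol Beta 62/154 = 40.3%, the new therapy 44/95 = 46.3% → the new therapy
Stage I: Protocol Beta 107/134 = 79.9%, the new therapy 116/137 = 84.7% → the new therapy
Stage IV: Protocol Beta 17/65 = 26.2%, the new therapy 60/169 = 35.5% → the new therapy
Stage II: Protocol Beta 45/73 = 61.6%, the new therapy 114/158 = 72.2% → the new therapy
Overall: Protocol Beta 231/426 = 54.2%, the new therapy 334/559 = 59.7% → the new therapy
The new therapy wins overall and in every disease group — no reversal.

Yes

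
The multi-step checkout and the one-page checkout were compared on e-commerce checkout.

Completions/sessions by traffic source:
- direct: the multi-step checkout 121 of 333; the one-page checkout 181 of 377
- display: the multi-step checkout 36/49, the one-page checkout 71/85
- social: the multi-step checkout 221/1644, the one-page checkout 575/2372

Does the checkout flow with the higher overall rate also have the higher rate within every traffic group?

Yes

Direct: the multi-step checkout 121/333 = 36.3%, the one-page checkout 181/377 = 48.0% → the one-page checkout
Display: the multi-step checkout 36/49 = 73.5%, the one-page checkout 71/85 = 83.5% → the one-page checkout
Social: the multi-step checkout 221/1644 = 13.4%, the one-page checkout 575/2372 = 24.2% → the one-page checkout
Overall: the multi-step checkout 378/2026 = 18.7%, the one-page checkout 827/2834 = 29.2% → the one-page checkout
The one-page checkout wins overall and in every traffic group — no reversal.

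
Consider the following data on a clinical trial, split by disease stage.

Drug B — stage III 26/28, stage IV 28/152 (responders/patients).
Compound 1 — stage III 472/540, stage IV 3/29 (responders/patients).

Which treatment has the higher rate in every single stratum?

Stage III: Drug B 26/28 = 92.9%, Compound 1 472/540 = 87.4% → Drug B
Stage IV: Drug B 28/152 = 18.4%, Compound 1 3/29 = 10.3% → Drug B
Drug B has the higher rate in both groups.

Drug B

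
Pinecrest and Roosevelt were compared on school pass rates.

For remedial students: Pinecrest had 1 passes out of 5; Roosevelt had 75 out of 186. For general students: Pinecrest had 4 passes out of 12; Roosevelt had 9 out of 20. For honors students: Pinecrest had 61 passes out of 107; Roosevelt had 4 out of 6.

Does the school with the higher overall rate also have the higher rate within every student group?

Remedial: Pinecrest 1/5 = 20.0%, Roosevelt 75/186 = 40.3% → Roosevelt
General: Pinecrest 4/12 = 33.3%, Roosevelt 9/20 = 45.0% → Roosevelt
Honors: Pinecrest 61/107 = 57.0%, Roosevelt 4/6 = 66.7% → Roosevelt
Overall: Pinecrest 66/124 = 53.2%, Roosevelt 88/212 = 41.5% → Pinecrest
Roosevelt wins each student group but Pinecrest wins overall — the comparison reverses. Roosevelt's students skew toward remedial, which has a lower base rate.

No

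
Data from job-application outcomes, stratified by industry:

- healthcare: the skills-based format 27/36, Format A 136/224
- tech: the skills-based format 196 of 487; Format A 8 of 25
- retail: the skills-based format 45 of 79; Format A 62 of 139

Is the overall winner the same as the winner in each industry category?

No

Healthcare: the skills-based format 27/36 = 75.0%, Format A 136/224 = 60.7% → the skills-based format
Tech: the skills-based format 196/487 = 40.2%, Format A 8/25 = 32.0% → the skills-based format
Retail: the skills-based format 45/79 = 57.0%, Format A 62/139 = 44.6% → the skills-based format
Overall: the skills-based format 268/602 = 44.5%, Format A 206/388 = 53.1% → Format A
The skills-based format wins each industry group but Format A wins overall — the comparison reverses. The skills-based format's applications skew toward tech, which has a lower base rate.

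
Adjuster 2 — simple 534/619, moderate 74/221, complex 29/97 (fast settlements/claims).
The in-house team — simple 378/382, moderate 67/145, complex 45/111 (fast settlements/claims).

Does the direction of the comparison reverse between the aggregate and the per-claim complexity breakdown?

Simple: Adjuster 2 534/619 = 86.3%, the in-house team 378/382 = 99.0% → the in-house team
Moderate: Adjuster 2 74/221 = 33.5%, the in-house team 67/145 = 46.2% → the in-house team
Complex: Adjuster 2 29/97 = 29.9%, the in-house team 45/111 = 40.5% → the in-house team
Overall: Adjuster 2 637/937 = 68.0%, the in-house team 490/638 = 76.8% → the in-house team
The in-house team wins overall and in every claim group — no reversal.

No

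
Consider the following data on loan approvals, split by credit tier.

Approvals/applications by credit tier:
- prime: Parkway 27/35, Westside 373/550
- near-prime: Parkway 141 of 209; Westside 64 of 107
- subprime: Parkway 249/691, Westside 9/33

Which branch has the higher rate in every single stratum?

Prime: Parkway 27/35 = 77.1%, Westside 373/550 = 67.8% → Parkway
Near-prime: Parkway 141/209 = 67.5%, Westside 64/107 = 59.8% → Parkway
Subprime: Parkway 249/691 = 36.0%, Westside 9/33 = 27.3% → Parkway
Parkway has the higher rate in all 3 groups.

Parkway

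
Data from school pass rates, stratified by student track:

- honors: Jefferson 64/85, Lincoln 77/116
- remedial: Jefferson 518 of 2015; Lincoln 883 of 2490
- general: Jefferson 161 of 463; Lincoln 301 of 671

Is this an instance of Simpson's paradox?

No

Honors: Jefferson 64/85 = 75.3%, Lincoln 77/116 = 66.4% → Jefferson
Remedial: Jefferson 518/2015 = 25.7%, Lincoln 883/2490 = 35.5% → Lincoln
General: Jefferson 161/463 = 34.8%, Lincoln 301/671 = 44.9% → Lincoln
Overall: Jefferson 743/2563 = 29.0%, Lincoln 1261/3277 = 38.5% → Lincoln
Neither sweeps: Jefferson wins 1 of 3 groups, Lincoln wins 2. Lincoln wins overall but not every group — no Simpson reversal.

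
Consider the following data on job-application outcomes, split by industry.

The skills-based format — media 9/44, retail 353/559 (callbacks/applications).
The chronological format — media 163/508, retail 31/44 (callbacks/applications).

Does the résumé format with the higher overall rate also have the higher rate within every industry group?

Media: the skills-based format 9/44 = 20.5%, the chronological format 163/508 = 32.1% → the chronological format
Retail: the skills-based format 353/559 = 63.1%, the chronological format 31/44 = 70.5% → the chronological format
Overall: the skills-based format 362/603 = 60.0%, the chronological format 194/552 = 35.1% → the skills-based format
The chronological format wins each industry group but the skills-based format wins overall — the comparison reverses. The chronological format's applications skew toward media, which has a lower base rate.

No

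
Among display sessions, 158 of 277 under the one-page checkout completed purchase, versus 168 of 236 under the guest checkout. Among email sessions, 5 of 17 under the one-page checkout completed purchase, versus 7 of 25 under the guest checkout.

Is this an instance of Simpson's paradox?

No

Display: the one-page checkout 158/277 = 57.0%, the guest checkout 168/236 = 71.2% → the guest checkout
Email: the one-page checkout 5/17 = 29.4%, the guest checkout 7/25 = 28.0% → the one-page checkout
Overall: the one-page checkout 163/294 = 55.4%, the guest checkout 175/261 = 67.0% → the guest checkout
Neither sweeps: the one-page checkout wins 1 of 2 groups, the guest checkout wins 1. The guest checkout wins overall but not every group — no Simpson reversal.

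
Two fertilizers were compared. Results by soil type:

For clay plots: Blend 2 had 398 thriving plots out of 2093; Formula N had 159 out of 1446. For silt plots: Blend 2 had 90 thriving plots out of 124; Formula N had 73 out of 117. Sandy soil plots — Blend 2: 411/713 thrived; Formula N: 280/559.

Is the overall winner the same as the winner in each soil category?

Clay: Blend 2 398/2093 = 19.0%, Formula N 159/1446 = 11.0% → Blend 2
Silt: Blend 2 90/124 = 72.6%, Formula N 73/117 = 62.4% → Blend 2
Sandy soil: Blend 2 411/713 = 57.6%, Formula N 280/559 = 50.1% → Blend 2
Overall: Blend 2 899/2930 = 30.7%, Formula N 512/2122 = 24.1% → Blend 2
Blend 2 wins overall and in every soil group — no reversal.

Yes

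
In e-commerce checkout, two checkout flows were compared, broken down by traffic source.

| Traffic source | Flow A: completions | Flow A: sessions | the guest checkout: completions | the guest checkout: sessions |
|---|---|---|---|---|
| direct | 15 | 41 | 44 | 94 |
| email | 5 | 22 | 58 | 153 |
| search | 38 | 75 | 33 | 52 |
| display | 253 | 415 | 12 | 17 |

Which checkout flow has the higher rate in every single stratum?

Direct: Flow A 15/41 = 36.6%, the guest checkout 44/94 = 46.8% → the guest checkout
Email: Flow A 5/22 = 22.7%, the guest checkout 58/153 = 37.9% → the guest checkout
Search: Flow A 38/75 = 50.7%, the guest checkout 33/52 = 63.5% → the guest checkout
Display: Flow A 253/415 = 61.0%, the guest checkout 12/17 = 70.6% → the guest checkout
The guest checkout has the higher rate in all 4 groups.

the guest checkout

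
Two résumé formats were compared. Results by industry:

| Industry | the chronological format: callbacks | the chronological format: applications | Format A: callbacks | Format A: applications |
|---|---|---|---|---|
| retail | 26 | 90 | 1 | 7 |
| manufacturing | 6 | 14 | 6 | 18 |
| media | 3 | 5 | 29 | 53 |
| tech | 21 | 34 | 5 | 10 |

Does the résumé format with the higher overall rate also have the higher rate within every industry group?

Retail: the chronological format 26/90 = 28.9%, Format A 1/7 = 14.3% → the chronological format
Manufacturing: the chronological format 6/14 = 42.9%, Format A 6/18 = 33.3% → the chronological format
Media: the chronological format 3/5 = 60.0%, Format A 29/53 = 54.7% → the chronological format
Tech: the chronological format 21/34 = 61.8%, Format A 5/10 = 50.0% → the chronological format
Overall: the chronological format 56/143 = 39.2%, Format A 41/88 = 46.6% → Format A
The chronological format wins each industry group but Format A wins overall — the comparison reverses. The chronological format's applications skew toward retail, which has a lower base rate.

No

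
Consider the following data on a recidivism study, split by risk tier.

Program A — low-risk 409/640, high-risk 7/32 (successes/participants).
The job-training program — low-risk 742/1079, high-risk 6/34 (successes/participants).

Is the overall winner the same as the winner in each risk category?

Low-risk: Program A 409/640 = 63.9%, the job-training program 742/1079 = 68.8% → the job-training program
High-risk: Program A 7/32 = 21.9%, the job-training program 6/34 = 17.6% → Program A
Overall: Program A 416/672 = 61.9%, the job-training program 748/1113 = 67.2% → the job-training program
Neither sweeps: Program A wins 1 of 2 groups, the job-training program wins 1. The job-training program wins overall but not every group — no Simpson reversal.

No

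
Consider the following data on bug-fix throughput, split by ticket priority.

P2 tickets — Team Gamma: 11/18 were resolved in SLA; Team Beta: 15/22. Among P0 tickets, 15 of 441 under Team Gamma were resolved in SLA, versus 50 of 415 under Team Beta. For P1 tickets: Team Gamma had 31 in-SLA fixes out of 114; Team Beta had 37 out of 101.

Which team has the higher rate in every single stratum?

P2: Team Gamma 11/18 = 61.1%, Team Beta 15/22 = 68.2% → Team Beta
P0: Team Gamma 15/441 = 3.4%, Team Beta 50/415 = 12.0% → Team Beta
P1: Team Gamma 31/114 = 27.2%, Team Beta 37/101 = 36.6% → Team Beta
Team Beta has the higher rate in all 3 groups.

Team Beta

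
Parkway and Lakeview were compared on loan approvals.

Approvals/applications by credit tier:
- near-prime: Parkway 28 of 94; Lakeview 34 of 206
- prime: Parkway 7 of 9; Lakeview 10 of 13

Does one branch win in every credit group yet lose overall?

No

Near-prime: Parkway 28/94 = 29.8%, Lakeview 34/206 = 16.5% → Parkway
Prime: Parkway 7/9 = 77.8%, Lakeview 10/13 = 76.9% → Parkway
Overall: Parkway 35/103 = 34.0%, Lakeview 44/219 = 20.1% → Parkway
Parkway wins overall and in every credit group — no reversal.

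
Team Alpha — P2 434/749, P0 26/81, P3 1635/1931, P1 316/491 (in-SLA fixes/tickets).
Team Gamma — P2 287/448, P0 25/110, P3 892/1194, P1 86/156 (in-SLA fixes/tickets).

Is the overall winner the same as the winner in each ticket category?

No

P2: Team Alpha 434/749 = 57.9%, Team Gamma 287/448 = 64.1% → Team Gamma
P0: Team Alpha 26/81 = 32.1%, Team Gamma 25/110 = 22.7% → Team Alpha
P3: Team Alpha 1635/1931 = 84.7%, Team Gamma 892/1194 = 74.7% → Team Alpha
P1: Team Alpha 316/491 = 64.4%, Team Gamma 86/156 = 55.1% → Team Alpha
Overall: Team Alpha 2411/3252 = 74.1%, Team Gamma 1290/1908 = 67.6% → Team Alpha
Neither sweeps: Team Alpha wins 3 of 4 groups, Team Gamma wins 1. Team Alpha wins overall but not every group — no Simpson reversal.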